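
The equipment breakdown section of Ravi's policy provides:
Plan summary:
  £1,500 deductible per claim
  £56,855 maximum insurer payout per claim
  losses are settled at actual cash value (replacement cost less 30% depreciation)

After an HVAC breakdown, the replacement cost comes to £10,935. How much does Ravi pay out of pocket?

£4,780.50

At 30% depreciation, ACV = £10,935 − £3,280.50 = £7,654.50.
After the deductible, £7,654.50 − £1,500 = £6,154.50 remains.
£6,154.50 is within the £56,855 limit, so the insurer pays £6,154.50.
Out of pocket: £10,935 − £6,154.50 = £4,780.50.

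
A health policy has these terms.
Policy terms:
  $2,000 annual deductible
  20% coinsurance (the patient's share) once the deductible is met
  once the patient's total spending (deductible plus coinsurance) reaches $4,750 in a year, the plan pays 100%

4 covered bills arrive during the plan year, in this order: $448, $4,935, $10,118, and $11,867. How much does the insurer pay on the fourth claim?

$11,817.20

Bill 1, $448: fully absorbed by the deductible. Patient pays $448; OOP now $448. Plan pays $448 − $448 = $0.
Bill 2, $4,935: $1,552 to deductible, leaving $3,383; patient's 20% is $676.60. Patient owes $2,228.60 (running OOP $2,676.60). Plan pays $4,935 − $2,228.60 = $2,706.40.
Bill 3, $10,118: deductible already satisfied, so patient's share is 20% × $10,118 = $2,023.60. Patient owes $2,023.60 (running OOP $4,700.20). Plan pays $10,118 − $2,023.60 = $8,094.40.
Bill 4, $11,867: 20% coinsurance on $11,867 = $2,373.40. That would push OOP to $7,073.60, over the $4,750 cap, so patient pays $4,750 − $4,700.20 = $49.80. Plan pays $11,867 − $49.80 = $11,817.20.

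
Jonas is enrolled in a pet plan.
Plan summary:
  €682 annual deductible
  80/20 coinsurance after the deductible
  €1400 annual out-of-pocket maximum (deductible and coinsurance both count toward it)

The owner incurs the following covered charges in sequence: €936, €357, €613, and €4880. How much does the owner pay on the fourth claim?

€473.20

Claim 1 (€936): €682 finishes the deductible; €254 goes to coinsurance; coinsurance €254 × 20% = €50.80. Owner owes €732.80 (running OOP €732.80).
Claim 2 (€357): deductible already satisfied, so owner's share is 20% × €357 = €71.40. Cost to owner: €71.40. OOP to date €804.20.
Claim 3 (€613): deductible met; 20% of €613 = €122.60. Cost to owner: €122.60. OOP to date €926.80.
Claim 4 (€4880): deductible already satisfied, so owner's share is 20% × €4880 = €976. That would push OOP to €1902.80, over the €1400 cap, so owner pays €1400 − €926.80 = €473.20.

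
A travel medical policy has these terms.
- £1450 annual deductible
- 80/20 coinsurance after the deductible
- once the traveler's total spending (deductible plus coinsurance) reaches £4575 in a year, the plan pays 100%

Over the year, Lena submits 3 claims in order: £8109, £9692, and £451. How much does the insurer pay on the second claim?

£7898.80

#1 (£8109): £1450 to deductible, leaving £6659; 20% of £6659 = £1331.80. Cost to traveler: £2781.80. OOP to date £2781.80. Plan pays £8109 − £2781.80 = £5327.20.
#2 (£9692): 20% coinsurance on £9692 = £1938.40. Adding that to £2781.80 gives £4720.20, past the £4575 cap; traveler pays only £4575 − £2781.80 = £1793.20. Insurer: £9692 − £1793.20 = £7898.80.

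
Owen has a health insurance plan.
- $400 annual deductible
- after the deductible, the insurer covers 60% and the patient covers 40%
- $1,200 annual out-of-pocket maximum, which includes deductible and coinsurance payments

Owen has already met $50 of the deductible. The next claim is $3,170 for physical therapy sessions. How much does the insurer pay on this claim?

$2,020

$50 of the $400 deductible is already met, leaving $350.
That leaves $3,170 − $350 = $2,820 for coinsurance.
40% of $2,820 = $1,128 falls to the patient.
That puts the patient's cost at $350 + $1,128 = $1,478 before any cap.
That would bring total out-of-pocket to $1,528, past the $1,200 cap. The patient is capped at $1,200 − $50 = $1,150 on this claim.
The plan picks up $3,170 − $1,150 = $2,020.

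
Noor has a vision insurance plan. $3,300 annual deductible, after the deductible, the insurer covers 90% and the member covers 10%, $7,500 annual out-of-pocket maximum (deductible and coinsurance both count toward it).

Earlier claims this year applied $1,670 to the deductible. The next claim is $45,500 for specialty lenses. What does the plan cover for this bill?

Deductible still to meet: $3,300 − $1,670 = $1,630.
After the $1,630 deductible portion, $45,500 − $1,630 = $43,870 is subject to coinsurance.
Coinsurance: $43,870 × 10% = $4,387.
Member responsibility before any cap: $1,630 + $4,387 = $6,017.
That would bring total out-of-pocket to $7,687, past the $7,500 cap. The member is capped at $7,500 − $1,670 = $5,830 on this claim.
Insurer pays the balance: $45,500 − $5,830 = $39,670.

$39,670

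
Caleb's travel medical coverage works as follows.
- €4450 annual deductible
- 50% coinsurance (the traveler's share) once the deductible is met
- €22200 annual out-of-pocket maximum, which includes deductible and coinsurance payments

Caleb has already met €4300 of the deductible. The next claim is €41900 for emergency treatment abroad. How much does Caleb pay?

€17900

Remaining deductible: €4450 − €4300 = €150.
After the €150 deductible portion, €41900 − €150 = €41750 is subject to coinsurance.
50% of €41750 = €20875 falls to the traveler.
So the traveler owes €150 + €20875 = €21025 before any cap.
Year-to-date out-of-pocket would reach €4300 + €21025 = €25325, above the €22200 maximum, so the traveler pays only €22200 − €4300 = €17900.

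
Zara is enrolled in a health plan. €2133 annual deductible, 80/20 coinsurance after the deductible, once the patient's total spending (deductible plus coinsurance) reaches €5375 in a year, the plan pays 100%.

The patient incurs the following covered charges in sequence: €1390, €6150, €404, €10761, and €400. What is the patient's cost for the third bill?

€80.80

Claim 1 — €1390: all of it applies to the deductible. Cost to patient: €1390. OOP to date €1390.
Claim 2 — €6150: €743 finishes the deductible; €5407 goes to coinsurance; coinsurance €5407 × 20% = €1081.40. Patient owes €1824.40 (running OOP €3214.40).
Claim 3 — €404: 20% coinsurance on €404 = €80.80. Cost to patient: €80.80. OOP to date €3295.20.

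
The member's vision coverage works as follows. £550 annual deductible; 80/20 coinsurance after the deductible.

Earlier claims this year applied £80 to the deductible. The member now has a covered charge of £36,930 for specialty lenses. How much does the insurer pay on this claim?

£29,168

Remaining deductible: £550 − £80 = £470.
That leaves £36,930 − £470 = £36,460 for coinsurance.
Coinsurance: £36,460 × 20% = £7,292.
That puts the member's cost at £470 + £7,292 = £7,762.
The insurer covers the remainder: £36,930 − £7,762 = £29,168.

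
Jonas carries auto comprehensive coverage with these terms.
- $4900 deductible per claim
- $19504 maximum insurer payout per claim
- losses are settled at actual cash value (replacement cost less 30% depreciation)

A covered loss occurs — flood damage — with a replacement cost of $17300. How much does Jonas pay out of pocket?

$10090

At 30% depreciation, ACV = $17300 − $5190 = $12110.
After the deductible, $12110 − $4900 = $7210 remains.
$7210 ≤ $19504, so the limit doesn't bind; insurer pays $7210.
Policyholder's share is the uncovered remainder: $17300 − $7210 = $10090.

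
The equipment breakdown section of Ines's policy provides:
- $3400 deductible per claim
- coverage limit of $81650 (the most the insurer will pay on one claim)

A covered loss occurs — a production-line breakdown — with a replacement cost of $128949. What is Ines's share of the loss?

After the deductible, $128949 − $3400 = $125549 remains.
The $81650 per-incident cap binds; insurer pays $81650.
Business owner's share is the uncovered remainder: $128949 − $81650 = $47299.

$47299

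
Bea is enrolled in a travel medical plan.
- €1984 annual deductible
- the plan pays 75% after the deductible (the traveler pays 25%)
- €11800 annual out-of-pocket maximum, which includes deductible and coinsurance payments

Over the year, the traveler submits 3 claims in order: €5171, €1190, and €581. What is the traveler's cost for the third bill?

Claim 1 — €5171: €1984 finishes the deductible; €3187 goes to coinsurance; traveler's 25% is €796.75. Traveler pays €2780.75; OOP now €2780.75.
Claim 2 — €1190: deductible already satisfied, so traveler's share is 25% × €1190 = €297.50. Traveler owes €297.50 (running OOP €3078.25).
Claim 3 — €581: deductible already satisfied, so traveler's share is 25% × €581 = €145.25. Cost to traveler: €145.25. OOP to date €3223.50.

€145.25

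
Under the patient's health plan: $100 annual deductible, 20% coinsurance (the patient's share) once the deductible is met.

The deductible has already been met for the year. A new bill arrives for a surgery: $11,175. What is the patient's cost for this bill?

With the deductible met, the entire $11,175 is subject to coinsurance.
Patient's 20% share of $11,175 is $2,235.

$2,235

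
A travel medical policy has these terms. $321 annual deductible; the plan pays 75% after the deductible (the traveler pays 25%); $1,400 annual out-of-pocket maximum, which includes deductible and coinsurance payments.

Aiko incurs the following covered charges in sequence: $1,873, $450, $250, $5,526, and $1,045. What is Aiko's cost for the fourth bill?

Bill 1, $1,873: deductible takes $321, $1,552 remains; 25% of $1,552 = $388. Cost to traveler: $709. OOP to date $709.
Bill 2, $450: deductible already satisfied, so traveler's share is 25% × $450 = $112.50. Cost to traveler: $112.50. OOP to date $821.50.
Bill 3, $250: 25% coinsurance on $250 = $62.50. Cost to traveler: $62.50. OOP to date $884.
Bill 4, $5,526: 25% coinsurance on $5,526 = $1,381.50. OOP would hit $2,265.50 > $1,400, so the cap limits the traveler to $1,400 − $884 = $516.

$516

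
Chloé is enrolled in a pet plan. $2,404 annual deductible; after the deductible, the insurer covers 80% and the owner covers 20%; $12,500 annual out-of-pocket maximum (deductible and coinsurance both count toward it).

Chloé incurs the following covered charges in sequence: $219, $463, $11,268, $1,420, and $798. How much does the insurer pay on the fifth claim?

$638.40

#1 ($219): fully absorbed by the deductible. Owner pays $219; OOP now $219. Insurer: $219 − $219 = $0.
#2 ($463): entire amount goes to the deductible. Owner owes $463 (running OOP $682). Plan pays $463 − $463 = $0.
#3 ($11,268): deductible takes $1,722, $9,546 remains; coinsurance $9,546 × 20% = $1,909.20. Owner owes $3,631.20 (running OOP $4,313.20). Insurer: $11,268 − $3,631.20 = $7,636.80.
#4 ($1,420): deductible already satisfied, so owner's share is 20% × $1,420 = $284. Owner pays $284; OOP now $4,597.20. Plan pays $1,420 − $284 = $1,136.
#5 ($798): 20% coinsurance on $798 = $159.60. Owner owes $159.60 (running OOP $4,756.80). Insurer: $798 − $159.60 = $638.40.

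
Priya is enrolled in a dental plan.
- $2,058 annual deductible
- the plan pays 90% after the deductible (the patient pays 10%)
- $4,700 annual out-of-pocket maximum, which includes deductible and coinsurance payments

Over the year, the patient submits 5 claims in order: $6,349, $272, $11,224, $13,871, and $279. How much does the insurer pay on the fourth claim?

$12,807.70

Claim 1 — $6,349: $2,058 to deductible, leaving $4,291; 10% of $4,291 = $429.10. Patient owes $2,487.10 (running OOP $2,487.10). Plan pays $6,349 − $2,487.10 = $3,861.90.
Claim 2 — $272: deductible met; 10% of $272 = $27.20. Cost to patient: $27.20. OOP to date $2,514.30. Plan pays $272 − $27.20 = $244.80.
Claim 3 — $11,224: deductible already satisfied, so patient's share is 10% × $11,224 = $1,122.40. Cost to patient: $1,122.40. OOP to date $3,636.70. Plan pays $11,224 − $1,122.40 = $10,101.60.
Claim 4 — $13,871: deductible already satisfied, so patient's share is 10% × $13,871 = $1,387.10. That would push OOP to $5,023.80, over the $4,700 cap, so patient pays $4,700 − $3,636.70 = $1,063.30. Plan pays $13,871 − $1,063.30 = $12,807.70.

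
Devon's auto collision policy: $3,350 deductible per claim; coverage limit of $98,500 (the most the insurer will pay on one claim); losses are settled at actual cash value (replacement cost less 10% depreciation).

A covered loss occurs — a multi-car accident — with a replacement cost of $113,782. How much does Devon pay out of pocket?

$15,282

Depreciate 10%: the covered value is $113,782 × 0.9 = $102,403.80.
After the deductible, $102,403.80 − $3,350 = $99,053.80 remains.
Since $99,053.80 > $98,500, the payout is capped at $98,500.
Out of pocket: $113,782 − $98,500 = $15,282.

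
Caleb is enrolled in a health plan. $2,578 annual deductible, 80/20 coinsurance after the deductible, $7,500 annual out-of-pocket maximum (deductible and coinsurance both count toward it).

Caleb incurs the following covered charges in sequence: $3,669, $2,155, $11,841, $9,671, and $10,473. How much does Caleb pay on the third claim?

$2,368.20

Claim 1 ($3,669): $2,578 finishes the deductible; $1,091 goes to coinsurance; coinsurance $1,091 × 20% = $218.20. Patient owes $2,796.20 (running OOP $2,796.20).
Claim 2 ($2,155): deductible already satisfied, so patient's share is 20% × $2,155 = $431. Cost to patient: $431. OOP to date $3,227.20.
Claim 3 ($11,841): deductible met; 20% of $11,841 = $2,368.20. Patient owes $2,368.20 (running OOP $5,595.40).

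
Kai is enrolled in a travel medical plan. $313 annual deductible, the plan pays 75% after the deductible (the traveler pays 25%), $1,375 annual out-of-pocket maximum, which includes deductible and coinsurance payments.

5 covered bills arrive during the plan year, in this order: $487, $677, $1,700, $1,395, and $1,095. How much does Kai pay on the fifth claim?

Claim 1 ($487): $313 finishes the deductible; $174 goes to coinsurance; 25% of $174 = $43.50. Cost to traveler: $356.50. OOP to date $356.50.
Claim 2 ($677): deductible already satisfied, so traveler's share is 25% × $677 = $169.25. Cost to traveler: $169.25. OOP to date $525.75.
Claim 3 ($1,700): deductible met; 25% of $1,700 = $425. Traveler owes $425 (running OOP $950.75).
Claim 4 ($1,395): 25% coinsurance on $1,395 = $348.75. Traveler pays $348.75; OOP now $1,299.50.
Claim 5 ($1,095): 25% coinsurance on $1,095 = $273.75. Adding that to $1,299.50 gives $1,573.25, past the $1,375 cap; traveler pays only $1,375 − $1,299.50 = $75.50.

$75.50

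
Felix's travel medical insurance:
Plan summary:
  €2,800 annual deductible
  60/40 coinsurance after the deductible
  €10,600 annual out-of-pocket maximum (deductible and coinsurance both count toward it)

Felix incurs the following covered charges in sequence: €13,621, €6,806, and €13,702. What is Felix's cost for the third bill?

Claim 1 — €13,621: €2,800 finishes the deductible; €10,821 goes to coinsurance; 40% of €10,821 = €4,328.40. Cost to traveler: €7,128.40. OOP to date €7,128.40.
Claim 2 — €6,806: 40% coinsurance on €6,806 = €2,722.40. Traveler owes €2,722.40 (running OOP €9,850.80).
Claim 3 — €13,702: 40% coinsurance on €13,702 = €5,480.80. Adding that to €9,850.80 gives €15,331.60, past the €10,600 cap; traveler pays only €10,600 − €9,850.80 = €749.20.

€749.20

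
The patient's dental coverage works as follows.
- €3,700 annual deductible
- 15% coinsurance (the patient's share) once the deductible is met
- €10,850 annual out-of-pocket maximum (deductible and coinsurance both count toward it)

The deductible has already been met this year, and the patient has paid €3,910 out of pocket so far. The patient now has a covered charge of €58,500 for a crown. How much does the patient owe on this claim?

€6,940

With the deductible met, the entire €58,500 is subject to coinsurance.
Coinsurance: €58,500 × 15% = €8,775.
Adding €8,775 to the €3,910 already spent would give €12,685, which exceeds the €10,850 cap; the patient pays just €10,850 − €3,910 = €6,940.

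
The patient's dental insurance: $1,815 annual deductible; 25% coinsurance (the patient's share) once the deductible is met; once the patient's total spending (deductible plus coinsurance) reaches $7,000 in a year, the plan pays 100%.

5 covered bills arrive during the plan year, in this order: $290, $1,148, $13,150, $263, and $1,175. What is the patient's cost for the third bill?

$3,570.25

#1 ($290): all of it applies to the deductible. Cost to patient: $290. OOP to date $290.
#2 ($1,148): entire amount goes to the deductible. Cost to patient: $1,148. OOP to date $1,438.
#3 ($13,150): deductible takes $377, $12,773 remains; coinsurance $12,773 × 25% = $3,193.25. Cost to patient: $3,570.25. OOP to date $5,008.25.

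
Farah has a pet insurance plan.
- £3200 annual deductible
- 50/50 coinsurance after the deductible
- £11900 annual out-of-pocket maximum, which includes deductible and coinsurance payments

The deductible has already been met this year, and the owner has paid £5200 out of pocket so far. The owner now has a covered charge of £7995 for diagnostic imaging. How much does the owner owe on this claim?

£3997.50

The deductible is already satisfied, so the full bill goes to coinsurance.
Owner's 50% share of £7995 is £3997.50.
Cumulative spending £5200 + £3997.50 = £9197.50 stays under the £11900 maximum.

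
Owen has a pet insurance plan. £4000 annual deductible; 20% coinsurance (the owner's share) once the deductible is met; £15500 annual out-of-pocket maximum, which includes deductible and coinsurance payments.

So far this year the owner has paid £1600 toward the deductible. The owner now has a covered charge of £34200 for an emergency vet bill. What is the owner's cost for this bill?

£8760

Deductible still to meet: £4000 − £1600 = £2400.
That leaves £34200 − £2400 = £31800 for coinsurance.
20% of £31800 = £6360 falls to the owner.
That puts the owner's cost at £2400 + £6360 = £8760 before any cap.
Year-to-date out-of-pocket becomes £1600 + £8760 = £10360, still under the £15500 maximum, so no cap applies.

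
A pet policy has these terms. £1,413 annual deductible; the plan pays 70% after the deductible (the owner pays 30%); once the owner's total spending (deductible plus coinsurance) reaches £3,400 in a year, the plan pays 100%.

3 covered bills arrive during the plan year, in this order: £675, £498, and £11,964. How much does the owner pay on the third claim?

Bill 1, £675: all of it applies to the deductible. Cost to owner: £675. OOP to date £675.
Bill 2, £498: fully absorbed by the deductible. Owner owes £498 (running OOP £1,173).
Bill 3, £11,964: deductible takes £240, £11,724 remains; owner's 30% is £3,517.20. Together that's £240 + £3,517.20 = £3,757.20. OOP would hit £4,930.20 > £3,400, so the cap limits the owner to £3,400 − £1,173 = £2,227.

£2,227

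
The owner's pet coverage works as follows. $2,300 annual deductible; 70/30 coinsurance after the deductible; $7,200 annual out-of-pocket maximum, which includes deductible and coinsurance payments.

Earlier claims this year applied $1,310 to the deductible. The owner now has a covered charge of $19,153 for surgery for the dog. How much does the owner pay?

Deductible still to meet: $2,300 − $1,310 = $990.
That leaves $19,153 − $990 = $18,163 for coinsurance.
Owner's 30% share of $18,163 is $5,448.90.
Owner responsibility before any cap: $990 + $5,448.90 = $6,438.90.
Adding $6,438.90 to the $1,310 already spent would give $7,748.90, which exceeds the $7,200 cap; the owner pays just $7,200 − $1,310 = $5,890.

$5,890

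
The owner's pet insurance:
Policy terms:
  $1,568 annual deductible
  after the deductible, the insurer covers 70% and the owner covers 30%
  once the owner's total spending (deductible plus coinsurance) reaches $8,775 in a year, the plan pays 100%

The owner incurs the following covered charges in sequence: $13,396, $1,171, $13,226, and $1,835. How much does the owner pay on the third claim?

Claim 1 — $13,396: $1,568 to deductible, leaving $11,828; owner's 30% is $3,548.40. Owner owes $5,116.40 (running OOP $5,116.40).
Claim 2 — $1,171: 30% coinsurance on $1,171 = $351.30. Owner owes $351.30 (running OOP $5,467.70).
Claim 3 — $13,226: deductible already satisfied, so owner's share is 30% × $13,226 = $3,967.80. Adding that to $5,467.70 gives $9,435.50, past the $8,775 cap; owner pays only $8,775 − $5,467.70 = $3,307.30.

$3,307.30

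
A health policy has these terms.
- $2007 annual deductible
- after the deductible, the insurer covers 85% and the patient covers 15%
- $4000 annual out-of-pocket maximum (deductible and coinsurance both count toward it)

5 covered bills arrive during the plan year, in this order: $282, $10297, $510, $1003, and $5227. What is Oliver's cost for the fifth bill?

$480.25

Claim 1 ($282): all of it applies to the deductible. Patient pays $282; OOP now $282.
Claim 2 ($10297): $1725 finishes the deductible; $8572 goes to coinsurance; patient's 15% is $1285.80. Patient pays $3010.80; OOP now $3292.80.
Claim 3 ($510): deductible met; 15% of $510 = $76.50. Cost to patient: $76.50. OOP to date $3369.30.
Claim 4 ($1003): 15% coinsurance on $1003 = $150.45. Cost to patient: $150.45. OOP to date $3519.75.
Claim 5 ($5227): deductible already satisfied, so patient's share is 15% × $5227 = $784.05. OOP would hit $4303.80 > $4000, so the cap limits the patient to $4000 − $3519.75 = $480.25.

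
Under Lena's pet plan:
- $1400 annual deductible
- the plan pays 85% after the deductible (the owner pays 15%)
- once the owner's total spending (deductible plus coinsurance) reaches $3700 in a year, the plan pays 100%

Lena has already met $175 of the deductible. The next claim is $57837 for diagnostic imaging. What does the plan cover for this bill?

$175 of the $1400 deductible is already met, leaving $1225.
After the $1225 deductible portion, $57837 − $1225 = $56612 is subject to coinsurance.
15% of $56612 = $8491.80 falls to the owner.
So the owner owes $1225 + $8491.80 = $9716.80 before any cap.
That would bring total out-of-pocket to $9891.80, past the $3700 cap. The owner is capped at $3700 − $175 = $3525 on this claim.
The plan picks up $57837 − $3525 = $54312.

$54312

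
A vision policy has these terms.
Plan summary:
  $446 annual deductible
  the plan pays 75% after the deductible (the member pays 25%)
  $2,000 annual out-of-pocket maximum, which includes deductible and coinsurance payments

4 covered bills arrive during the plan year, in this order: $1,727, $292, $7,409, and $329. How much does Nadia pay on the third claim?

$1,160.75

Claim 1 — $1,727: $446 finishes the deductible; $1,281 goes to coinsurance; member's 25% is $320.25. Member pays $766.25; OOP now $766.25.
Claim 2 — $292: 25% coinsurance on $292 = $73. Member pays $73; OOP now $839.25.
Claim 3 — $7,409: deductible met; 25% of $7,409 = $1,852.25. Adding that to $839.25 gives $2,691.50, past the $2,000 cap; member pays only $2,000 − $839.25 = $1,160.75.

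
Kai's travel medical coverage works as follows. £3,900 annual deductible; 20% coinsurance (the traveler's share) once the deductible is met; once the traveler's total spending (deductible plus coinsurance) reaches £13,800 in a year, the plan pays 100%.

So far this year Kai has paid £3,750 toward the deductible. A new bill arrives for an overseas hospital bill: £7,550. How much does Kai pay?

£1,630

£3,750 of the £3,900 deductible is already met, leaving £150.
That leaves £7,550 − £150 = £7,400 for coinsurance.
20% of £7,400 = £1,480 falls to the traveler.
Traveler responsibility before any cap: £150 + £1,480 = £1,630.
Total out-of-pocket so far would be £3,750 + £1,630 = £5,380, below the £13,800 cap — no reduction.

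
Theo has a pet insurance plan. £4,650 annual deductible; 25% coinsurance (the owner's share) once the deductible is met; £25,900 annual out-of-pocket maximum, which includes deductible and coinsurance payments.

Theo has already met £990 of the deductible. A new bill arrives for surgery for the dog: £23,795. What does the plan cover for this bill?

£990 of the £4,650 deductible is already met, leaving £3,660.
After the £3,660 deductible portion, £23,795 − £3,660 = £20,135 is subject to coinsurance.
Owner's 25% share of £20,135 is £5,033.75.
So the owner owes £3,660 + £5,033.75 = £8,693.75 before any cap.
Total out-of-pocket so far would be £990 + £8,693.75 = £9,683.75, below the £25,900 cap — no reduction.
The insurer covers the remainder: £23,795 − £8,693.75 = £15,101.25.

£15,101.25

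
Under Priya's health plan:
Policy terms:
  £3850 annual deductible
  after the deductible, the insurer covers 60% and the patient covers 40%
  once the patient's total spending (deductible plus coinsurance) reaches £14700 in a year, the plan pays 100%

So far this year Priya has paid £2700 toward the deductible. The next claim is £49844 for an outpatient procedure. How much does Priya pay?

£2700 of the £3850 deductible is already met, leaving £1150.
That leaves £49844 − £1150 = £48694 for coinsurance.
40% of £48694 = £19477.60 falls to the patient.
So the patient owes £1150 + £19477.60 = £20627.60 before any cap.
Adding £20627.60 to the £2700 already spent would give £23327.60, which exceeds the £14700 cap; the patient pays just £14700 − £2700 = £12000.

£12000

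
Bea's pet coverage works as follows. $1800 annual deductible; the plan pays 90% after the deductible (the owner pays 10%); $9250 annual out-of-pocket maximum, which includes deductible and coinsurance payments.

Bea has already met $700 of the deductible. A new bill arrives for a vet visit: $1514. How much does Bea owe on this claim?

$700 of the $1800 deductible is already met, leaving $1100.
After the $1100 deductible portion, $1514 − $1100 = $414 is subject to coinsurance.
Owner's 10% share of $414 is $41.40.
Owner responsibility before any cap: $1100 + $41.40 = $1141.40.
Year-to-date out-of-pocket becomes $700 + $1141.40 = $1841.40, still under the $9250 maximum, so no cap applies.

$1141.40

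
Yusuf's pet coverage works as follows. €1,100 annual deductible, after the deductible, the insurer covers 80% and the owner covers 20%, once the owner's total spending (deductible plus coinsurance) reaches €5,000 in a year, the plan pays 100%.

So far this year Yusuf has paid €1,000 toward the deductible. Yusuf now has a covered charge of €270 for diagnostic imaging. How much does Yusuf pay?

€134

Deductible still to meet: €1,100 − €1,000 = €100.
That leaves €270 − €100 = €170 for coinsurance.
Owner's 20% share of €170 is €34.
So the owner owes €100 + €34 = €134 before any cap.
Year-to-date out-of-pocket becomes €1,000 + €134 = €1,134, still under the €5,000 maximum, so no cap applies.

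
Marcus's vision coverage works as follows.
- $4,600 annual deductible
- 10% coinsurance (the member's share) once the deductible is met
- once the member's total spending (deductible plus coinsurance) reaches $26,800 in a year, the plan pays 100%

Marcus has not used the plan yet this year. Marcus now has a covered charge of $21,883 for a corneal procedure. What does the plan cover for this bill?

The full $4,600 deductible is still open; $4,600 of this bill applies to it.
After the $4,600 deductible portion, $21,883 − $4,600 = $17,283 is subject to coinsurance.
Coinsurance: $17,283 × 10% = $1,728.30.
Member responsibility before any cap: $4,600 + $1,728.30 = $6,328.30.
Total out-of-pocket so far would be $0 + $6,328.30 = $6,328.30, below the $26,800 cap — no reduction.
The insurer covers the remainder: $21,883 − $6,328.30 = $15,554.70.

$15,554.70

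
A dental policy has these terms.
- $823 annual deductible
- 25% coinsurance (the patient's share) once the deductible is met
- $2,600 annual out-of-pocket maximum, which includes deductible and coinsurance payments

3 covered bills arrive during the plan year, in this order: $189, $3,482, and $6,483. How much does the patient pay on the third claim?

$1,065

#1 ($189): fully absorbed by the deductible. Patient pays $189; OOP now $189.
#2 ($3,482): deductible takes $634, $2,848 remains; 25% of $2,848 = $712. Patient owes $1,346 (running OOP $1,535).
#3 ($6,483): deductible met; 25% of $6,483 = $1,620.75. That would push OOP to $3,155.75, over the $2,600 cap, so patient pays $2,600 − $1,535 = $1,065.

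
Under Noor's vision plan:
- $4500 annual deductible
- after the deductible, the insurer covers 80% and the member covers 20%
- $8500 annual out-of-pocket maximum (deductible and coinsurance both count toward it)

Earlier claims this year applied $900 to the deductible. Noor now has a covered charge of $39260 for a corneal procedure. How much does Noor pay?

$7600

Remaining deductible: $4500 − $900 = $3600.
After the $3600 deductible portion, $39260 − $3600 = $35660 is subject to coinsurance.
Member's 20% share of $35660 is $7132.
Member responsibility before any cap: $3600 + $7132 = $10732.
Adding $10732 to the $900 already spent would give $11632, which exceeds the $8500 cap; the member pays just $8500 − $900 = $7600.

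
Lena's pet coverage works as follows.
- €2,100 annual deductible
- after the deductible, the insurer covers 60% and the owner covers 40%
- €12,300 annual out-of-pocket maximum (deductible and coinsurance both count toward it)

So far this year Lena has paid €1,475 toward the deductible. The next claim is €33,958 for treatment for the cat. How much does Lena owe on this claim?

€10,825

€1,475 of the €2,100 deductible is already met, leaving €625.
After the €625 deductible portion, €33,958 − €625 = €33,333 is subject to coinsurance.
Owner's 40% share of €33,333 is €13,333.20.
So the owner owes €625 + €13,333.20 = €13,958.20 before any cap.
Adding €13,958.20 to the €1,475 already spent would give €15,433.20, which exceeds the €12,300 cap; the owner pays just €12,300 − €1,475 = €10,825.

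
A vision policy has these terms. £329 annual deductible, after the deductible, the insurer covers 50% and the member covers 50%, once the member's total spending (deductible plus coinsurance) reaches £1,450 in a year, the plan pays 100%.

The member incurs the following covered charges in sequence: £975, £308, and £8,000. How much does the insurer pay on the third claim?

£7,356

Claim 1 (£975): £329 finishes the deductible; £646 goes to coinsurance; member's 50% is £323. Cost to member: £652. OOP to date £652. Plan pays £975 − £652 = £323.
Claim 2 (£308): 50% coinsurance on £308 = £154. Member pays £154; OOP now £806. Plan pays £308 − £154 = £154.
Claim 3 (£8,000): deductible met; 50% of £8,000 = £4,000. OOP would hit £4,806 > £1,450, so the cap limits the member to £1,450 − £806 = £644. Plan pays £8,000 − £644 = £7,356.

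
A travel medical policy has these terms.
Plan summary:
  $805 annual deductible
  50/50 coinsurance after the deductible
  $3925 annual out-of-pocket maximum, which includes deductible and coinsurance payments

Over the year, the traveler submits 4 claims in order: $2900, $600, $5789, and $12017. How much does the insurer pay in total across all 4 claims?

$17381

#1 ($2900): $805 finishes the deductible; $2095 goes to coinsurance; 50% of $2095 = $1047.50. Traveler owes $1852.50 (running OOP $1852.50). Plan pays $2900 − $1852.50 = $1047.50.
#2 ($600): deductible met; 50% of $600 = $300. Cost to traveler: $300. OOP to date $2152.50. Plan pays $600 − $300 = $300.
#3 ($5789): 50% coinsurance on $5789 = $2894.50. That would push OOP to $5047, over the $3925 cap, so traveler pays $3925 − $2152.50 = $1772.50. Insurer: $5789 − $1772.50 = $4016.50.
#4 ($12017): deductible met; 50% of $12017 = $6008.50. OOP would hit $9933.50 > $3925, so the cap limits the traveler to $3925 − $3925 = $0. Plan pays $12017 − $0 = $12017.
Insurer total = bills − traveler's total = $21306 − $3925 = $17381.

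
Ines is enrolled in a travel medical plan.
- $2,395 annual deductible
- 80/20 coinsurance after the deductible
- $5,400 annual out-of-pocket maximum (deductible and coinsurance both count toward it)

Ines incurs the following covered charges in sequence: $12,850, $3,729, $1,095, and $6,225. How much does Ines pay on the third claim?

$168.20

Bill 1, $12,850: deductible takes $2,395, $10,455 remains; 20% of $10,455 = $2,091. Cost to traveler: $4,486. OOP to date $4,486.
Bill 2, $3,729: deductible met; 20% of $3,729 = $745.80. Cost to traveler: $745.80. OOP to date $5,231.80.
Bill 3, $1,095: deductible already satisfied, so traveler's share is 20% × $1,095 = $219. OOP would hit $5,450.80 > $5,400, so the cap limits the traveler to $5,400 − $5,231.80 = $168.20.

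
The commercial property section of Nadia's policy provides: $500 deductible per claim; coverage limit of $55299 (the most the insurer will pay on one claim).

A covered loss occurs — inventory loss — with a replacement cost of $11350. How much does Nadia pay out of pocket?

Subtract the deductible: $11350 − $500 = $10850.
That's under the $55299 cap, so the insurer reimburses the full $10850.
Business's share is the uncovered remainder: $11350 − $10850 = $500.

$500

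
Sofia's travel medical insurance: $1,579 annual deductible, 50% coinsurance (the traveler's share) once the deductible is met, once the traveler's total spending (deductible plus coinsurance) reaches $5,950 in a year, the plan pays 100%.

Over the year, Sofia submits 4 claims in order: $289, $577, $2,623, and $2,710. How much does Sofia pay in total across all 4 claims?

$3,889

Claim 1 — $289: all of it applies to the deductible. Traveler pays $289; OOP now $289.
Claim 2 — $577: all of it applies to the deductible. Cost to traveler: $577. OOP to date $866.
Claim 3 — $2,623: deductible takes $713, $1,910 remains; traveler's 50% is $955. Cost to traveler: $1,668. OOP to date $2,534.
Claim 4 — $2,710: deductible met; 50% of $2,710 = $1,355. Traveler owes $1,355 (running OOP $3,889).
Total paid by the traveler: $289 + $577 + $1,668 + $1,355 = $3,889.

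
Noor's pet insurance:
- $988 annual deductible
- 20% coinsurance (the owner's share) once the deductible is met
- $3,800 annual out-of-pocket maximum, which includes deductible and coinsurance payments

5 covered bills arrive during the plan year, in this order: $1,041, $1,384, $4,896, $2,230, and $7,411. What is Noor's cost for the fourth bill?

$446

Claim 1 ($1,041): deductible takes $988, $53 remains; owner's 20% is $10.60. Owner pays $998.60; OOP now $998.60.
Claim 2 ($1,384): deductible met; 20% of $1,384 = $276.80. Owner owes $276.80 (running OOP $1,275.40).
Claim 3 ($4,896): 20% coinsurance on $4,896 = $979.20. Cost to owner: $979.20. OOP to date $2,254.60.
Claim 4 ($2,230): 20% coinsurance on $2,230 = $446. Cost to owner: $446. OOP to date $2,700.60.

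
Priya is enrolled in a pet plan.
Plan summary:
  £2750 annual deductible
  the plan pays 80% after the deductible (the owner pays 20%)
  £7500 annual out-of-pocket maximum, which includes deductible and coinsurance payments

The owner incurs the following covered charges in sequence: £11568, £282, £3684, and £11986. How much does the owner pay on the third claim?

£736.80

#1 (£11568): deductible takes £2750, £8818 remains; 20% of £8818 = £1763.60. Cost to owner: £4513.60. OOP to date £4513.60.
#2 (£282): deductible already satisfied, so owner's share is 20% × £282 = £56.40. Owner pays £56.40; OOP now £4570.
#3 (£3684): deductible already satisfied, so owner's share is 20% × £3684 = £736.80. Owner pays £736.80; OOP now £5306.80.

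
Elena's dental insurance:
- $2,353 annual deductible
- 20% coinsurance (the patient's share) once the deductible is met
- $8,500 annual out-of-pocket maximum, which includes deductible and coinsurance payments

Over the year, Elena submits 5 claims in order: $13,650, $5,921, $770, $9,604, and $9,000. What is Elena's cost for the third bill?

Claim 1 ($13,650): deductible takes $2,353, $11,297 remains; 20% of $11,297 = $2,259.40. Patient pays $4,612.40; OOP now $4,612.40.
Claim 2 ($5,921): deductible met; 20% of $5,921 = $1,184.20. Patient pays $1,184.20; OOP now $5,796.60.
Claim 3 ($770): 20% coinsurance on $770 = $154. Cost to patient: $154. OOP to date $5,950.60.

$154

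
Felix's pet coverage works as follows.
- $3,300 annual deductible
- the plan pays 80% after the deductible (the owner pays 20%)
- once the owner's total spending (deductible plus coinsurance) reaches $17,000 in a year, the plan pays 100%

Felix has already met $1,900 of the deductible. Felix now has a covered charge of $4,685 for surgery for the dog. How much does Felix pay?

Remaining deductible: $3,300 − $1,900 = $1,400.
That leaves $4,685 − $1,400 = $3,285 for coinsurance.
Coinsurance: $3,285 × 20% = $657.
So the owner owes $1,400 + $657 = $2,057 before any cap.
Total out-of-pocket so far would be $1,900 + $2,057 = $3,957, below the $17,000 cap — no reduction.

$2,057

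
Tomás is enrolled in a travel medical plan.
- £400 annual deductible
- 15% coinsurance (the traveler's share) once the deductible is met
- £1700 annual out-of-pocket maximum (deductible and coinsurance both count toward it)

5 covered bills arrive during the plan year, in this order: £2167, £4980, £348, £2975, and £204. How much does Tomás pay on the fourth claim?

#1 (£2167): £400 to deductible, leaving £1767; coinsurance £1767 × 15% = £265.05. Traveler pays £665.05; OOP now £665.05.
#2 (£4980): deductible already satisfied, so traveler's share is 15% × £4980 = £747. Traveler pays £747; OOP now £1412.05.
#3 (£348): deductible already satisfied, so traveler's share is 15% × £348 = £52.20. Cost to traveler: £52.20. OOP to date £1464.25.
#4 (£2975): 15% coinsurance on £2975 = £446.25. That would push OOP to £1910.50, over the £1700 cap, so traveler pays £1700 − £1464.25 = £235.75.

£235.75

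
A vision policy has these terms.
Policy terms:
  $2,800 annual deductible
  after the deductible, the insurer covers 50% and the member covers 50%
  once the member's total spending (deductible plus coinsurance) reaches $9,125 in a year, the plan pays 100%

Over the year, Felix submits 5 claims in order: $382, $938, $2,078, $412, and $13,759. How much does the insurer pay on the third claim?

$299

Claim 1 — $382: entire amount goes to the deductible. Cost to member: $382. OOP to date $382. Insurer: $382 − $382 = $0.
Claim 2 — $938: all of it applies to the deductible. Member owes $938 (running OOP $1,320). Insurer: $938 − $938 = $0.
Claim 3 — $2,078: $1,480 to deductible, leaving $598; coinsurance $598 × 50% = $299. Member owes $1,779 (running OOP $3,099). Plan pays $2,078 − $1,779 = $299.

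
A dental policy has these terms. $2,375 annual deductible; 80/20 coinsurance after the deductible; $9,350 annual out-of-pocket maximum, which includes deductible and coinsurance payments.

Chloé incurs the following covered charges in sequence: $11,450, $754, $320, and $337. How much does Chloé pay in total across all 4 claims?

Bill 1, $11,450: deductible takes $2,375, $9,075 remains; 20% of $9,075 = $1,815. Patient owes $4,190 (running OOP $4,190).
Bill 2, $754: 20% coinsurance on $754 = $150.80. Cost to patient: $150.80. OOP to date $4,340.80.
Bill 3, $320: deductible already satisfied, so patient's share is 20% × $320 = $64. Patient owes $64 (running OOP $4,404.80).
Bill 4, $337: deductible met; 20% of $337 = $67.40. Cost to patient: $67.40. OOP to date $4,472.20.
Total paid by the patient: $4,190 + $150.80 + $64 + $67.40 = $4,472.20.

$4,472.20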